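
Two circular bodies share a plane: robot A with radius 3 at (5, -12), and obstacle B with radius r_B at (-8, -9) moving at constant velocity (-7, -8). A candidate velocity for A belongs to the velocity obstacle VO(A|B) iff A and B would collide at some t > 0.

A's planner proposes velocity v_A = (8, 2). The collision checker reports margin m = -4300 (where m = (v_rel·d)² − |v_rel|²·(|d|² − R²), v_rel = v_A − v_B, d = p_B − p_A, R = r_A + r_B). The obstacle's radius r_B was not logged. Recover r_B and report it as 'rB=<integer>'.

m = -4300
d = (-13, 3);  v_rel = (15, 10),  |v_rel|² = 325
v_rel×d = (15)·(3) − (10)·(-13) = 175
since m = R²·325 − 175²:  R² = (30625 + -4300) / 325 = 81
R = √81 = 9  ⇒  r_B = 9 − 3 = 6

rB=6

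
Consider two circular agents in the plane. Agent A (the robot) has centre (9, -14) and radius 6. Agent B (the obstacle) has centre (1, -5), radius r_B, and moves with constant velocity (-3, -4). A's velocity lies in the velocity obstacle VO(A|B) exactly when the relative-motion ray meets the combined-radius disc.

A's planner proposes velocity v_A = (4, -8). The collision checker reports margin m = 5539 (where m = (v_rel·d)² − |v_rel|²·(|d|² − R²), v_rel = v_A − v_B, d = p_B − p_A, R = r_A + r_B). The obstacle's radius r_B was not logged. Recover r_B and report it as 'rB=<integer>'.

m = 5539
d = (-8, 9);  v_rel = (7, -4),  |v_rel|² = 65
v_rel×d = (7)·(9) − (-4)·(-8) = 31
since m = R²·65 − 31²:  R² = (961 + 5539) / 65 = 100
R = √100 = 10  ⇒  r_B = 10 − 6 = 4

rB=4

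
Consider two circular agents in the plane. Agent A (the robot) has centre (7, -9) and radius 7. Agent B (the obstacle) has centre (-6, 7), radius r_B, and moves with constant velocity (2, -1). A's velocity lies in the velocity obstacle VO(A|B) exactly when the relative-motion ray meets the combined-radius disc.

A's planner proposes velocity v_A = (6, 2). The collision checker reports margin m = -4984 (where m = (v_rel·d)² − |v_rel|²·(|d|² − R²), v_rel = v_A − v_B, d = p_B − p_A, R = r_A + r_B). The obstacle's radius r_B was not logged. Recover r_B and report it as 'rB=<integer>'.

m = -4984
d = (-13, 16);  v_rel = (4, 3),  |v_rel|² = 25
v_rel×d = (4)·(16) − (3)·(-13) = 103
since m = R²·25 − 103²:  R² = (10609 + -4984) / 25 = 225
R = √225 = 15  ⇒  r_B = 15 − 7 = 8

rB=8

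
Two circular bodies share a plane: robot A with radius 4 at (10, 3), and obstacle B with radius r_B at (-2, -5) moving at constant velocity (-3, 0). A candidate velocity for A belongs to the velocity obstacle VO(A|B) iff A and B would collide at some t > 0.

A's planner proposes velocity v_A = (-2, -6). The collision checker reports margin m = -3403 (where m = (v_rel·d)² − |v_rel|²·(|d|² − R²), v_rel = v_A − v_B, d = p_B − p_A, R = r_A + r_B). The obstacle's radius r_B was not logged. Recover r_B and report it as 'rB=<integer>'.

m = -3403
d = (-12, -8);  v_rel = (1, -6),  |v_rel|² = 37
v_rel×d = (1)·(-8) − (-6)·(-12) = -80
since m = R²·37 − (-80)²:  R² = (6400 + -3403) / 37 = 81
R = √81 = 9  ⇒  r_B = 9 − 4 = 5

rB=5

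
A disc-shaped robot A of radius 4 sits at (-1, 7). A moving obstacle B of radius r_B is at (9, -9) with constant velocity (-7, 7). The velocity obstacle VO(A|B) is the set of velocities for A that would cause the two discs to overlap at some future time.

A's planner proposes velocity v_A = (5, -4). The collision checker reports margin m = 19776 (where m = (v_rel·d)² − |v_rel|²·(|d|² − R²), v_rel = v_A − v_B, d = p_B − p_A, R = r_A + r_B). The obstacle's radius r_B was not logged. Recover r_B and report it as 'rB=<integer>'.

m = 19776
d = (10, -16);  v_rel = (12, -11),  |v_rel|² = 265
v_rel×d = (12)·(-16) − (-11)·(10) = -82
since m = R²·265 − (-82)²:  R² = (6724 + 19776) / 265 = 100
R = √100 = 10  ⇒  r_B = 10 − 4 = 6

rB=6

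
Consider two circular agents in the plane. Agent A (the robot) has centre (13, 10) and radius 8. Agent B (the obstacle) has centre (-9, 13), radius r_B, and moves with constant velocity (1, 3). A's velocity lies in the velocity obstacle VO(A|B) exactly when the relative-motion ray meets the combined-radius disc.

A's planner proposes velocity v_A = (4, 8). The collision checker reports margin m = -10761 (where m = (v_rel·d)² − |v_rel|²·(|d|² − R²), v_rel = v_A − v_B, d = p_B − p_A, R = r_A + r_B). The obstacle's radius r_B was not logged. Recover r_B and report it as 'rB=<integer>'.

m = -10761
d = (-22, 3);  v_rel = (3, 5),  |v_rel|² = 34
v_rel×d = (3)·(3) − (5)·(-22) = 119
since m = R²·34 − 119²:  R² = (14161 + -10761) / 34 = 100
R = √100 = 10  ⇒  r_B = 10 − 8 = 2

rB=2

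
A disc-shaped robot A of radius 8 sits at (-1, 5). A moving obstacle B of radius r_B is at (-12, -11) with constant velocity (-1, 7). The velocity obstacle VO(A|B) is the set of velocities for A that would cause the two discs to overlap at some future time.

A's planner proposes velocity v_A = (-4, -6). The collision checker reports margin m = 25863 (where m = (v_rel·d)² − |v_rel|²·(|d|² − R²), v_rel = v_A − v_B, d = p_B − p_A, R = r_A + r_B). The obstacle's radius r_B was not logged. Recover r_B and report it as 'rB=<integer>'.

m = 25863
d = (-11, -16);  v_rel = (-3, -13),  |v_rel|² = 178
v_rel×d = (-3)·(-16) − (-13)·(-11) = -95
since m = R²·178 − (-95)²:  R² = (9025 + 25863) / 178 = 196
R = √196 = 14  ⇒  r_B = 14 − 8 = 6

rB=6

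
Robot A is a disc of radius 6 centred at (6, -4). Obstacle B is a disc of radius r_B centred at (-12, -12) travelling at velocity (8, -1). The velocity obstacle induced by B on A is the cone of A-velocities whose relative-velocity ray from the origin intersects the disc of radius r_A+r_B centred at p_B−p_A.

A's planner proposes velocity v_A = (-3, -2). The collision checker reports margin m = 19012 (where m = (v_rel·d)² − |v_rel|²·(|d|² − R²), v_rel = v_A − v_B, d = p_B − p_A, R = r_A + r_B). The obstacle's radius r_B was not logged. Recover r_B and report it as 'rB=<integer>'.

m = 19012
d = (-18, -8);  v_rel = (-11, -1),  |v_rel|² = 122
v_rel×d = (-11)·(-8) − (-1)·(-18) = 70
since m = R²·122 − 70²:  R² = (4900 + 19012) / 122 = 196
R = √196 = 14  ⇒  r_B = 14 − 6 = 8

rB=8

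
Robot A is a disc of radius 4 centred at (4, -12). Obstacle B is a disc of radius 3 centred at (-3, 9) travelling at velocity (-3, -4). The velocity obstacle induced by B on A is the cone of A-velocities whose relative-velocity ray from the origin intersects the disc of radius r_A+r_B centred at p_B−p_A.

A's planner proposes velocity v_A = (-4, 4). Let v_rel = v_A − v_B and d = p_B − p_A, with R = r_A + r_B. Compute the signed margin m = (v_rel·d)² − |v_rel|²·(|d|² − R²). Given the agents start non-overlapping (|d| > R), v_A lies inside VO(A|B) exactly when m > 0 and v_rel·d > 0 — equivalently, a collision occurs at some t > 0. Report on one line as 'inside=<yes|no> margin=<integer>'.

d = (-7, 21),  |d|² = 490;  R = 4+3 = 7,  c = 490−7² = 441
v_rel = (-1, 8),  |v_rel|² = 65;  v_rel·d = (-1)·(-7) + (8)·(21) = 175
65·t² − 350·t + 441 = 0  ⇒  m = 175² − 65·441 = 1960
m = 1960 > 0,  v_rel·d = 175 > 0  ⇒  inside

inside=yes margin=1960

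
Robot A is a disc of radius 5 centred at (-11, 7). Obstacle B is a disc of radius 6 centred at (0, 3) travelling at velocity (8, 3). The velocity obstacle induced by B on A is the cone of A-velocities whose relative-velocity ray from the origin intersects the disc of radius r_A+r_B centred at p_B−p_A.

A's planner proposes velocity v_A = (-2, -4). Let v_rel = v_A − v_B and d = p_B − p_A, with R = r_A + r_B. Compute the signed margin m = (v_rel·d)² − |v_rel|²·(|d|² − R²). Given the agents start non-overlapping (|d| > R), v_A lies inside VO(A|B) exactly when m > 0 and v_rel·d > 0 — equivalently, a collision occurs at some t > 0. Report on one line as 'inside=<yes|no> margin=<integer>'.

d = (11, -4),  |d|² = 137;  R = 5+6 = 11,  c = 137−11² = 16
v_rel = (-10, -7),  |v_rel|² = 149;  v_rel·d = (-10)·(11) + (-7)·(-4) = -82
149·t² + 164·t + 16 = 0  ⇒  m = (-82)² − 149·16 = 4340
m = 4340 > 0,  v_rel·d = -82 < 0  ⇒  outside

inside=no margin=4340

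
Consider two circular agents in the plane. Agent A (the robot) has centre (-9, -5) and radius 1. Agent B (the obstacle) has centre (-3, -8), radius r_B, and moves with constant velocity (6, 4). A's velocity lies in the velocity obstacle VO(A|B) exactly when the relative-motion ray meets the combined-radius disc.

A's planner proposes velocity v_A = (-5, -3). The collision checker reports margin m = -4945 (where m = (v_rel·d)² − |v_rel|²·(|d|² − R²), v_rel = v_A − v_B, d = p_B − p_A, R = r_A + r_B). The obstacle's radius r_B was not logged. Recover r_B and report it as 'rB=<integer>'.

m = -4945
d = (6, -3);  v_rel = (-11, -7),  |v_rel|² = 170
v_rel×d = (-11)·(-3) − (-7)·(6) = 75
since m = R²·170 − 75²:  R² = (5625 + -4945) / 170 = 4
R = √4 = 2  ⇒  r_B = 2 − 1 = 1

rB=1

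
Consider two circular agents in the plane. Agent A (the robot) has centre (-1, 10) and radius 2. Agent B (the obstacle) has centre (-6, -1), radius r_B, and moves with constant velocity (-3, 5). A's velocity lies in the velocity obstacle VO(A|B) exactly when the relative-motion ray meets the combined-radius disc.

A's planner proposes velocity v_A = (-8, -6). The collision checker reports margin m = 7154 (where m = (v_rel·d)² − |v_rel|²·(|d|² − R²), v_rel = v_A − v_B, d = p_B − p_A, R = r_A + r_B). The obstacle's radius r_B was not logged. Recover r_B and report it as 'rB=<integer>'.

m = 7154
d = (-5, -11);  v_rel = (-5, -11),  |v_rel|² = 146
v_rel×d = (-5)·(-11) − (-11)·(-5) = 0
since m = R²·146 − 0²:  R² = (0 + 7154) / 146 = 49
R = √49 = 7  ⇒  r_B = 7 − 2 = 5

rB=5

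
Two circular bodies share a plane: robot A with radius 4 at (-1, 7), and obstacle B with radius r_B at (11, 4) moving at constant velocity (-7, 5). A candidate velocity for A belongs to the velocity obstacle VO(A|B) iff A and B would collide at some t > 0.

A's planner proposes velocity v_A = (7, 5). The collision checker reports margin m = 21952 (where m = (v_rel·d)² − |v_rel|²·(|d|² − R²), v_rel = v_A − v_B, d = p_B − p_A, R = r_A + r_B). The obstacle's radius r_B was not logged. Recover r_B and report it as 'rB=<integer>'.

m = 21952
d = (12, -3);  v_rel = (14, 0),  |v_rel|² = 196
v_rel×d = (14)·(-3) − (0)·(12) = -42
since m = R²·196 − (-42)²:  R² = (1764 + 21952) / 196 = 121
R = √121 = 11  ⇒  r_B = 11 − 4 = 7

rB=7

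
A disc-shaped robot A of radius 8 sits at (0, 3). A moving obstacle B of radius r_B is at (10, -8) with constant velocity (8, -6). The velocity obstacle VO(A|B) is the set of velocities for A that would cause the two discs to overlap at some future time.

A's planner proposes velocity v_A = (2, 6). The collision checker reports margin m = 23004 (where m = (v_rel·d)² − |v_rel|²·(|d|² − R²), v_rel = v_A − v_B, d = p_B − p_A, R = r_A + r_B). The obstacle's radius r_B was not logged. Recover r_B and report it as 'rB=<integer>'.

m = 23004
d = (10, -11);  v_rel = (-6, 12),  |v_rel|² = 180
v_rel×d = (-6)·(-11) − (12)·(10) = -54
since m = R²·180 − (-54)²:  R² = (2916 + 23004) / 180 = 144
R = √144 = 12  ⇒  r_B = 12 − 8 = 4

rB=4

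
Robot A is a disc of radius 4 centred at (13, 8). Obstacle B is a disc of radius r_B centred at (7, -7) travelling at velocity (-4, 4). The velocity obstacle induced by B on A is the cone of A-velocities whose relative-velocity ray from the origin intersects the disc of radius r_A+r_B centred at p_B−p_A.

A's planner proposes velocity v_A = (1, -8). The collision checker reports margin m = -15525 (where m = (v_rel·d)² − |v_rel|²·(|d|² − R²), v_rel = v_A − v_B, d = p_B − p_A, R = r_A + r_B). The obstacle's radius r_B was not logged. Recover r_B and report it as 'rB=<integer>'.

m = -15525
d = (-6, -15);  v_rel = (5, -12),  |v_rel|² = 169
v_rel×d = (5)·(-15) − (-12)·(-6) = -147
since m = R²·169 − (-147)²:  R² = (21609 + -15525) / 169 = 36
R = √36 = 6  ⇒  r_B = 6 − 4 = 2

rB=2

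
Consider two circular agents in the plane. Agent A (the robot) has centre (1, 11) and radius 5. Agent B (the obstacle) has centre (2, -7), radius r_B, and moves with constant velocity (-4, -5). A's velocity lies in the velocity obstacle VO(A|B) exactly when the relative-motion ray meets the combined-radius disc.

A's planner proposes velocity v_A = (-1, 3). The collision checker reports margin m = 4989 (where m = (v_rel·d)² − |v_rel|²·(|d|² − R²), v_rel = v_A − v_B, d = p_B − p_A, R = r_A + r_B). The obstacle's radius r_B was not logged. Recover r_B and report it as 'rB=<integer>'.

m = 4989
d = (1, -18);  v_rel = (3, 8),  |v_rel|² = 73
v_rel×d = (3)·(-18) − (8)·(1) = -62
since m = R²·73 − (-62)²:  R² = (3844 + 4989) / 73 = 121
R = √121 = 11  ⇒  r_B = 11 − 5 = 6

rB=6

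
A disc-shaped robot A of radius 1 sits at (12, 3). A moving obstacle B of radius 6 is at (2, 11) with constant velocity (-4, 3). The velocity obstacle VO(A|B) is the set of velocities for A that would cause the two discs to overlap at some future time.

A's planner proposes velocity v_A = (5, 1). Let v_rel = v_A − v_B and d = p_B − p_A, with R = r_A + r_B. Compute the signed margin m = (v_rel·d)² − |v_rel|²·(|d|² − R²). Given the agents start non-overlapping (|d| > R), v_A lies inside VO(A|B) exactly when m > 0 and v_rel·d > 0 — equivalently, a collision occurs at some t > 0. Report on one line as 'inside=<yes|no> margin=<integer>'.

d = (-10, 8),  |d|² = 164;  R = 1+6 = 7,  c = 164−7² = 115
v_rel = (9, -2),  |v_rel|² = 85;  v_rel·d = (9)·(-10) + (-2)·(8) = -106
85·t² + 212·t + 115 = 0  ⇒  m = (-106)² − 85·115 = 1461
m = 1461 > 0,  v_rel·d = -106 < 0  ⇒  outside

inside=no margin=1461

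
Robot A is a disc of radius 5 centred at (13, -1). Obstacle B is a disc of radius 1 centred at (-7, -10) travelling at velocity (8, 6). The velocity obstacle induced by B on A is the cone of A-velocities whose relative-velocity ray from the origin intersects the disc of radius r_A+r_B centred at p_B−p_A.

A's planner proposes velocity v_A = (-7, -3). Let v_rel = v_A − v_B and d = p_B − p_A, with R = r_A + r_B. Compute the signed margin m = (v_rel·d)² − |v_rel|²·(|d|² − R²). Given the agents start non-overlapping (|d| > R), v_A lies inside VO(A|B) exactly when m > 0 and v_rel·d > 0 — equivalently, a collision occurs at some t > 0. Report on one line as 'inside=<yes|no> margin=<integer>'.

d = (-20, -9),  |d|² = 481;  R = 5+1 = 6,  c = 481−6² = 445
v_rel = (-15, -9),  |v_rel|² = 306;  v_rel·d = (-15)·(-20) + (-9)·(-9) = 381
306·t² − 762·t + 445 = 0  ⇒  m = 381² − 306·445 = 8991
m = 8991 > 0,  v_rel·d = 381 > 0  ⇒  inside

inside=yes margin=8991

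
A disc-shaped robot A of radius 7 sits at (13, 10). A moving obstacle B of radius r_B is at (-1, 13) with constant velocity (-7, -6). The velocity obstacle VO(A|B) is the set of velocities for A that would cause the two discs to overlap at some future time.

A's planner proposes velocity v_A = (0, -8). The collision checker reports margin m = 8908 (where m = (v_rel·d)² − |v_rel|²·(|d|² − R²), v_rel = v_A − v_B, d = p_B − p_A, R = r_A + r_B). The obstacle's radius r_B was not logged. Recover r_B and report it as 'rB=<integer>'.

m = 8908
d = (-14, 3);  v_rel = (7, -2),  |v_rel|² = 53
v_rel×d = (7)·(3) − (-2)·(-14) = -7
since m = R²·53 − (-7)²:  R² = (49 + 8908) / 53 = 169
R = √169 = 13  ⇒  r_B = 13 − 7 = 6

rB=6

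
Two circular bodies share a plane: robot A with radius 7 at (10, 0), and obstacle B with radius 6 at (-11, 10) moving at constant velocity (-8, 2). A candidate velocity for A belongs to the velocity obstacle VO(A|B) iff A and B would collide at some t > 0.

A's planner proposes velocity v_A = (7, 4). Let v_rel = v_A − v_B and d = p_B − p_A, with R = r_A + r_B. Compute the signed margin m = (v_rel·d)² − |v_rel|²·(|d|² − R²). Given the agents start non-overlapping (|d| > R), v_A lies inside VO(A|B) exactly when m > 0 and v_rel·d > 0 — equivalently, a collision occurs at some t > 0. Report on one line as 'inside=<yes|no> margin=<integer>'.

d = (-21, 10),  |d|² = 541;  R = 7+6 = 13,  c = 541−13² = 372
v_rel = (15, 2),  |v_rel|² = 229;  v_rel·d = (15)·(-21) + (2)·(10) = -295
229·t² + 590·t + 372 = 0  ⇒  m = (-295)² − 229·372 = 1837
m = 1837 > 0,  v_rel·d = -295 < 0  ⇒  outside

inside=no margin=1837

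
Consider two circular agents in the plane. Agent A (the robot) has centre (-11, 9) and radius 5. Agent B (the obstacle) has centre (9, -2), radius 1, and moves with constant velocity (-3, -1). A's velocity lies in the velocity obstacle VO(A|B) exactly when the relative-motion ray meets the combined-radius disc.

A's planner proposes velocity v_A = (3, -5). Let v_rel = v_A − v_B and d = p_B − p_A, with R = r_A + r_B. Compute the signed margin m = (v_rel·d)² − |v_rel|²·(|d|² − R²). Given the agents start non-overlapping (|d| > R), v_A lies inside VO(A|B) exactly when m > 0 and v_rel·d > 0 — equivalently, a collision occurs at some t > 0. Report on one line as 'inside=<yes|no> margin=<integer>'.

d = (20, -11),  |d|² = 521;  R = 5+1 = 6,  c = 521−6² = 485
v_rel = (6, -4),  |v_rel|² = 52;  v_rel·d = (6)·(20) + (-4)·(-11) = 164
52·t² − 328·t + 485 = 0  ⇒  m = 164² − 52·485 = 1676
m = 1676 > 0,  v_rel·d = 164 > 0  ⇒  inside

inside=yes margin=1676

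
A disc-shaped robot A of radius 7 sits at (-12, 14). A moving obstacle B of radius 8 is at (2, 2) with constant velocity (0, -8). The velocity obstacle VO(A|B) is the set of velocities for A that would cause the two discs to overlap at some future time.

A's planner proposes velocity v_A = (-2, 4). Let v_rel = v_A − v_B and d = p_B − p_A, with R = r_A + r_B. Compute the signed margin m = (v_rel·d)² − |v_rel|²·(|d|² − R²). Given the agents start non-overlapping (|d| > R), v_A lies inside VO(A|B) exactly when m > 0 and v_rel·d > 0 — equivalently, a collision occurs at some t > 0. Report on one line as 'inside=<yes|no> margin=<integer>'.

d = (14, -12),  |d|² = 340;  R = 7+8 = 15,  c = 340−15² = 115
v_rel = (-2, 12),  |v_rel|² = 148;  v_rel·d = (-2)·(14) + (12)·(-12) = -172
148·t² + 344·t + 115 = 0  ⇒  m = (-172)² − 148·115 = 12564
m = 12564 > 0,  v_rel·d = -172 < 0  ⇒  outside

inside=no margin=12564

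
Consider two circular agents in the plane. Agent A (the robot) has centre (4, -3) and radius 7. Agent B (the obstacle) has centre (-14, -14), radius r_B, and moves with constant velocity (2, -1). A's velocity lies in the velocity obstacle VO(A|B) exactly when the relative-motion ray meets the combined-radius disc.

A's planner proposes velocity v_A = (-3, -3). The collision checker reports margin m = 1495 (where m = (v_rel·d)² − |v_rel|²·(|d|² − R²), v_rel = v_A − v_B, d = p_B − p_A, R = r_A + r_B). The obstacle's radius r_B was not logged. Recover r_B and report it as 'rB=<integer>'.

m = 1495
d = (-18, -11);  v_rel = (-5, -2),  |v_rel|² = 29
v_rel×d = (-5)·(-11) − (-2)·(-18) = 19
since m = R²·29 − 19²:  R² = (361 + 1495) / 29 = 64
R = √64 = 8  ⇒  r_B = 8 − 7 = 1

rB=1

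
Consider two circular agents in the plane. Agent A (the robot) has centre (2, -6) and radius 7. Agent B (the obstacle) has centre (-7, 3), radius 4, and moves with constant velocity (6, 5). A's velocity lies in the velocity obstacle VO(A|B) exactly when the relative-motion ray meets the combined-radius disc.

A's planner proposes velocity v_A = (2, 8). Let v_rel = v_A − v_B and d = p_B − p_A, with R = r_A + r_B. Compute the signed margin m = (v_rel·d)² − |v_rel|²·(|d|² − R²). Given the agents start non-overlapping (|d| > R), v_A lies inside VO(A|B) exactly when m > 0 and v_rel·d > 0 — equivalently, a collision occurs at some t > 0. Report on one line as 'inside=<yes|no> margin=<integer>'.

d = (-9, 9),  |d|² = 162;  R = 7+4 = 11,  c = 162−11² = 41
v_rel = (-4, 3),  |v_rel|² = 25;  v_rel·d = (-4)·(-9) + (3)·(9) = 63
25·t² − 126·t + 41 = 0  ⇒  m = 63² − 25·41 = 2944
m = 2944 > 0,  v_rel·d = 63 > 0  ⇒  inside

inside=yes margin=2944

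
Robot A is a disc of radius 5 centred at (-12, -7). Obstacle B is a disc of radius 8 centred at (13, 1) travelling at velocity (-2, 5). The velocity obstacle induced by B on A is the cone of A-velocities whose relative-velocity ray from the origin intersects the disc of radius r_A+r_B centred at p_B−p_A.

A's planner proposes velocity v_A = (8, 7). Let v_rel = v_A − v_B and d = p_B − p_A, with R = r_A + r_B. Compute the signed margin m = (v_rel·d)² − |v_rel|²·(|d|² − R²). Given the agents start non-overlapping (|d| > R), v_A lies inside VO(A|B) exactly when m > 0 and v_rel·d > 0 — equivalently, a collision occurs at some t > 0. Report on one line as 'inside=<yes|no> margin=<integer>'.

d = (25, 8),  |d|² = 689;  R = 5+8 = 13,  c = 689−13² = 520
v_rel = (10, 2),  |v_rel|² = 104;  v_rel·d = (10)·(25) + (2)·(8) = 266
104·t² − 532·t + 520 = 0  ⇒  m = 266² − 104·520 = 16676
m = 16676 > 0,  v_rel·d = 266 > 0  ⇒  inside

inside=yes margin=16676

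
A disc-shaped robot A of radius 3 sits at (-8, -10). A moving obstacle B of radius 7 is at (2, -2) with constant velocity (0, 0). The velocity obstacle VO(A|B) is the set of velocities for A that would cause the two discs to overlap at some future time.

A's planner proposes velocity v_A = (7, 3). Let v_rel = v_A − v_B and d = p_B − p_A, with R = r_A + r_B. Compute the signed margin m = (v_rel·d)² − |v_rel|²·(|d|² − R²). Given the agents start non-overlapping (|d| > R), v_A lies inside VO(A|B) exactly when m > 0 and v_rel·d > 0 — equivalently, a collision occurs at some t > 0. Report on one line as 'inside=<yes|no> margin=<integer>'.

d = (10, 8),  |d|² = 164;  R = 3+7 = 10,  c = 164−10² = 64
v_rel = (7, 3),  |v_rel|² = 58;  v_rel·d = (7)·(10) + (3)·(8) = 94
58·t² − 188·t + 64 = 0  ⇒  m = 94² − 58·64 = 5124
m = 5124 > 0,  v_rel·d = 94 > 0  ⇒  inside

inside=yes margin=5124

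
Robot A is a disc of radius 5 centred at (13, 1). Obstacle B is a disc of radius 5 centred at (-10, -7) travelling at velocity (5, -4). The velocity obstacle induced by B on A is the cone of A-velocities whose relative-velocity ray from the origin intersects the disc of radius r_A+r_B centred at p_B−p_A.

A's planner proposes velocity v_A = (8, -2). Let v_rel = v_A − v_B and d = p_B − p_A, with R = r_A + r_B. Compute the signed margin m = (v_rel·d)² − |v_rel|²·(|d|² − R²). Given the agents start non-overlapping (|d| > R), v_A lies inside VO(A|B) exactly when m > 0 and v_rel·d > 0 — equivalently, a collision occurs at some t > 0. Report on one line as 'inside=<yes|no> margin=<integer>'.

d = (-23, -8),  |d|² = 593;  R = 5+5 = 10,  c = 593−10² = 493
v_rel = (3, 2),  |v_rel|² = 13;  v_rel·d = (3)·(-23) + (2)·(-8) = -85
13·t² + 170·t + 493 = 0  ⇒  m = (-85)² − 13·493 = 816
m = 816 > 0,  v_rel·d = -85 < 0  ⇒  outside

inside=no margin=816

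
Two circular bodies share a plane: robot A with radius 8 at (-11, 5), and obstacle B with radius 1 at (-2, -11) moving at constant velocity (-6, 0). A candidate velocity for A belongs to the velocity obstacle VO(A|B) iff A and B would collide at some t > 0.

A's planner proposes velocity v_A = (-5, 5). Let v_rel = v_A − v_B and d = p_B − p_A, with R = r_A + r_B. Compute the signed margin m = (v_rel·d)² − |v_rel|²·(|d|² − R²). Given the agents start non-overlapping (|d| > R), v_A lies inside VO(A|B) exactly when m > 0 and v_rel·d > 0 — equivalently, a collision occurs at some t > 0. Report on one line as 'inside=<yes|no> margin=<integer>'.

d = (9, -16),  |d|² = 337;  R = 8+1 = 9,  c = 337−9² = 256
v_rel = (1, 5),  |v_rel|² = 26;  v_rel·d = (1)·(9) + (5)·(-16) = -71
26·t² + 142·t + 256 = 0  ⇒  m = (-71)² − 26·256 = -1615
m = -1615 < 0,  v_rel·d = -71 < 0  ⇒  outside

inside=no margin=-1615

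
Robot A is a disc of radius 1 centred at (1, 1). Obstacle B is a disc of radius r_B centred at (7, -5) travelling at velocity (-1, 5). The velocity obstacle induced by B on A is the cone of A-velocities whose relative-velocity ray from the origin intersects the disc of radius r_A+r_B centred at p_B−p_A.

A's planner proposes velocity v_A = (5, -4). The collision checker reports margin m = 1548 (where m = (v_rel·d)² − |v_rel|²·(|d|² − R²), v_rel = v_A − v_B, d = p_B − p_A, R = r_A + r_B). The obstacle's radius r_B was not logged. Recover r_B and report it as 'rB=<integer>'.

m = 1548
d = (6, -6);  v_rel = (6, -9),  |v_rel|² = 117
v_rel×d = (6)·(-6) − (-9)·(6) = 18
since m = R²·117 − 18²:  R² = (324 + 1548) / 117 = 16
R = √16 = 4  ⇒  r_B = 4 − 1 = 3

rB=3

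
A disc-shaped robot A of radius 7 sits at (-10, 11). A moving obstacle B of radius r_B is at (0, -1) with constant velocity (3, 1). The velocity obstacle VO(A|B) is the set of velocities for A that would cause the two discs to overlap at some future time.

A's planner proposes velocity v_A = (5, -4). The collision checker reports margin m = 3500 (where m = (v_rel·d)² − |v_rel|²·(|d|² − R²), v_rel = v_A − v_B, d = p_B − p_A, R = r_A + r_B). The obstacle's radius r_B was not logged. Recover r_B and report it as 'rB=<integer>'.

m = 3500
d = (10, -12);  v_rel = (2, -5),  |v_rel|² = 29
v_rel×d = (2)·(-12) − (-5)·(10) = 26
since m = R²·29 − 26²:  R² = (676 + 3500) / 29 = 144
R = √144 = 12  ⇒  r_B = 12 − 7 = 5

rB=5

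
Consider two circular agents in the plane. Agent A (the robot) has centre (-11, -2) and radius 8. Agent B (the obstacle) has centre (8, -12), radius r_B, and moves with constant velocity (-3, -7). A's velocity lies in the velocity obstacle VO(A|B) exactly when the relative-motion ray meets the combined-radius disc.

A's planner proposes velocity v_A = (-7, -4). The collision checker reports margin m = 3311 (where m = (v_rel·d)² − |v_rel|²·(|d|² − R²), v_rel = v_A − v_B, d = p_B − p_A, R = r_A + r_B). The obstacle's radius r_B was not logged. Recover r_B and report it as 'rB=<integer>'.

m = 3311
d = (19, -10);  v_rel = (-4, 3),  |v_rel|² = 25
v_rel×d = (-4)·(-10) − (3)·(19) = -17
since m = R²·25 − (-17)²:  R² = (289 + 3311) / 25 = 144
R = √144 = 12  ⇒  r_B = 12 − 8 = 4

rB=4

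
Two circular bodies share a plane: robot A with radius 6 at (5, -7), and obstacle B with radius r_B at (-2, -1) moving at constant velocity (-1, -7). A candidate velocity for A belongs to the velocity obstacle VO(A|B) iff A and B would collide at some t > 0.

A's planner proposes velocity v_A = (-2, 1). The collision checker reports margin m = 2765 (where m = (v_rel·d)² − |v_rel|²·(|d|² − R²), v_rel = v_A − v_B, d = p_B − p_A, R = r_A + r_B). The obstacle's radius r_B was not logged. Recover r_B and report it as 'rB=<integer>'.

m = 2765
d = (-7, 6);  v_rel = (-1, 8),  |v_rel|² = 65
v_rel×d = (-1)·(6) − (8)·(-7) = 50
since m = R²·65 − 50²:  R² = (2500 + 2765) / 65 = 81
R = √81 = 9  ⇒  r_B = 9 − 6 = 3

rB=3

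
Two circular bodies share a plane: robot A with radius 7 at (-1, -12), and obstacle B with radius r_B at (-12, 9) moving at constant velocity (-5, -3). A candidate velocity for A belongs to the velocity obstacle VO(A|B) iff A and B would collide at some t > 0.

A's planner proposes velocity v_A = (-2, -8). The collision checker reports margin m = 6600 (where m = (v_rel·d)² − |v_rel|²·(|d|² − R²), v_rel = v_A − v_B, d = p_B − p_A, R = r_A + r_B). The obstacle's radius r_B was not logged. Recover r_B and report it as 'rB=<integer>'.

m = 6600
d = (-11, 21);  v_rel = (3, -5),  |v_rel|² = 34
v_rel×d = (3)·(21) − (-5)·(-11) = 8
since m = R²·34 − 8²:  R² = (64 + 6600) / 34 = 196
R = √196 = 14  ⇒  r_B = 14 − 7 = 7

rB=7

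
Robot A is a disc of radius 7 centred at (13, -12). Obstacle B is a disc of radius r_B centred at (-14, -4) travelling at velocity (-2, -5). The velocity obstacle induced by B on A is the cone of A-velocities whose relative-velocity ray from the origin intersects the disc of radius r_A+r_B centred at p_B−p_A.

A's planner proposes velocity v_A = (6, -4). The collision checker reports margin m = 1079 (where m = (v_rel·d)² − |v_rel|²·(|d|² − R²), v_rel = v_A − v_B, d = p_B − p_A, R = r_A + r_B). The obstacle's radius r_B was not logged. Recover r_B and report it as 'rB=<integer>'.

m = 1079
d = (-27, 8);  v_rel = (8, 1),  |v_rel|² = 65
v_rel×d = (8)·(8) − (1)·(-27) = 91
since m = R²·65 − 91²:  R² = (8281 + 1079) / 65 = 144
R = √144 = 12  ⇒  r_B = 12 − 7 = 5

rB=5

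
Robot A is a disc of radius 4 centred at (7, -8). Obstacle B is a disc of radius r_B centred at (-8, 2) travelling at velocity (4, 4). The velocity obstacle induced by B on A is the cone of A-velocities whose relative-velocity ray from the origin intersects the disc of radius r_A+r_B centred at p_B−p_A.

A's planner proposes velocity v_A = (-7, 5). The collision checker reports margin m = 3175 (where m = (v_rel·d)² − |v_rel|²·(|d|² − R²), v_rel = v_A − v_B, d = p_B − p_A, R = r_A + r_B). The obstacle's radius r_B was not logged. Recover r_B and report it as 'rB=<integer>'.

m = 3175
d = (-15, 10);  v_rel = (-11, 1),  |v_rel|² = 122
v_rel×d = (-11)·(10) − (1)·(-15) = -95
since m = R²·122 − (-95)²:  R² = (9025 + 3175) / 122 = 100
R = √100 = 10  ⇒  r_B = 10 − 4 = 6

rB=6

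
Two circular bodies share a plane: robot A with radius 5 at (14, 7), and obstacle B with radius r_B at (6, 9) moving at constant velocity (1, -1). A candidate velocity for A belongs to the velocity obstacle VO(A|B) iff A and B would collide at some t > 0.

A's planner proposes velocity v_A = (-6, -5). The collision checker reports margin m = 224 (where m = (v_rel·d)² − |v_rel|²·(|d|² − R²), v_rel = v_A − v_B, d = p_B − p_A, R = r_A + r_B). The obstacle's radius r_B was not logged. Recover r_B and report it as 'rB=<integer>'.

m = 224
d = (-8, 2);  v_rel = (-7, -4),  |v_rel|² = 65
v_rel×d = (-7)·(2) − (-4)·(-8) = -46
since m = R²·65 − (-46)²:  R² = (2116 + 224) / 65 = 36
R = √36 = 6  ⇒  r_B = 6 − 5 = 1

rB=1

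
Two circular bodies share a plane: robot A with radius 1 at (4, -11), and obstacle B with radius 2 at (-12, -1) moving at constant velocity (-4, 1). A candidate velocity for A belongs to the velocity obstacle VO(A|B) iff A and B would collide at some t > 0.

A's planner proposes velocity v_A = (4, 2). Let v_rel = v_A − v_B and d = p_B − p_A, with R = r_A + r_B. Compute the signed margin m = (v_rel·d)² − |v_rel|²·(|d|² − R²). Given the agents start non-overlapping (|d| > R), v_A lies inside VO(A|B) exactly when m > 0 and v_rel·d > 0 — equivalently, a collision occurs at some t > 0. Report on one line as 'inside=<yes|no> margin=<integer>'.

d = (-16, 10),  |d|² = 356;  R = 1+2 = 3,  c = 356−3² = 347
v_rel = (8, 1),  |v_rel|² = 65;  v_rel·d = (8)·(-16) + (1)·(10) = -118
65·t² + 236·t + 347 = 0  ⇒  m = (-118)² − 65·347 = -8631
m = -8631 < 0,  v_rel·d = -118 < 0  ⇒  outside

inside=no margin=-8631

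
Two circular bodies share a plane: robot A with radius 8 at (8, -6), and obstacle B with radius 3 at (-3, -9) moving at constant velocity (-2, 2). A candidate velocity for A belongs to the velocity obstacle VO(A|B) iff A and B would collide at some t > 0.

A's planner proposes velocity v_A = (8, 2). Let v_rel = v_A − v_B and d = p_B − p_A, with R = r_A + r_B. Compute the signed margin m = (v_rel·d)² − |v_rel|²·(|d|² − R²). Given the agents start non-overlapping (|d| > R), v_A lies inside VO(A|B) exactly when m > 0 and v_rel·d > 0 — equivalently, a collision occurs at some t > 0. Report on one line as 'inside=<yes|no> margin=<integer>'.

d = (-11, -3),  |d|² = 130;  R = 8+3 = 11,  c = 130−11² = 9
v_rel = (10, 0),  |v_rel|² = 100;  v_rel·d = (10)·(-11) + (0)·(-3) = -110
100·t² + 220·t + 9 = 0  ⇒  m = (-110)² − 100·9 = 11200
m = 11200 > 0,  v_rel·d = -110 < 0  ⇒  outside

inside=no margin=11200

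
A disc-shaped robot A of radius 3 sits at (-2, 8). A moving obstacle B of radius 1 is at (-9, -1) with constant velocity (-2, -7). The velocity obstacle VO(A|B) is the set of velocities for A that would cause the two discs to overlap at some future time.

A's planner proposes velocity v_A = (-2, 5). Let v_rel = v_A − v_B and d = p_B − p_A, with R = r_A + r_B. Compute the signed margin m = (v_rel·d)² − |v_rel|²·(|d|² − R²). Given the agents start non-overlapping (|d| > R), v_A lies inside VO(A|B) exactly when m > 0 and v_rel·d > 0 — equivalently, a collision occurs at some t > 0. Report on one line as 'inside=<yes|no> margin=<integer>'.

d = (-7, -9),  |d|² = 130;  R = 3+1 = 4,  c = 130−4² = 114
v_rel = (0, 12),  |v_rel|² = 144;  v_rel·d = (0)·(-7) + (12)·(-9) = -108
144·t² + 216·t + 114 = 0  ⇒  m = (-108)² − 144·114 = -4752
m = -4752 < 0,  v_rel·d = -108 < 0  ⇒  outside

inside=no margin=-4752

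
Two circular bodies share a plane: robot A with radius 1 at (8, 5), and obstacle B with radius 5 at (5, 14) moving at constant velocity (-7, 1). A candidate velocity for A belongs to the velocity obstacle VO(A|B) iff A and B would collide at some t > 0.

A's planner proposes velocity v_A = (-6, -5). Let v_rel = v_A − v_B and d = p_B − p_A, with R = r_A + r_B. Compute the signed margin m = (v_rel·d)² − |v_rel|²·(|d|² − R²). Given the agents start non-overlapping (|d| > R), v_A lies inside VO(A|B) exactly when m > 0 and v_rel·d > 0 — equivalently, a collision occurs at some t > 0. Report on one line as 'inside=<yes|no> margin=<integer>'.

d = (-3, 9),  |d|² = 90;  R = 1+5 = 6,  c = 90−6² = 54
v_rel = (1, -6),  |v_rel|² = 37;  v_rel·d = (1)·(-3) + (-6)·(9) = -57
37·t² + 114·t + 54 = 0  ⇒  m = (-57)² − 37·54 = 1251
m = 1251 > 0,  v_rel·d = -57 < 0  ⇒  outside

inside=no margin=1251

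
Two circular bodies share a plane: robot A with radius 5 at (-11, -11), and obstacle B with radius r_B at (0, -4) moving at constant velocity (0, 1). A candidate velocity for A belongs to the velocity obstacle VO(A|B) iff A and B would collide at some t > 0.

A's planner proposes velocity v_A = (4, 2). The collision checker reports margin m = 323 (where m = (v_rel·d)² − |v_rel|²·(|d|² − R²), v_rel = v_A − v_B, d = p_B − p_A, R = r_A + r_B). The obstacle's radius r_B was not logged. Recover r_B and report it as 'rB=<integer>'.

m = 323
d = (11, 7);  v_rel = (4, 1),  |v_rel|² = 17
v_rel×d = (4)·(7) − (1)·(11) = 17
since m = R²·17 − 17²:  R² = (289 + 323) / 17 = 36
R = √36 = 6  ⇒  r_B = 6 − 5 = 1

rB=1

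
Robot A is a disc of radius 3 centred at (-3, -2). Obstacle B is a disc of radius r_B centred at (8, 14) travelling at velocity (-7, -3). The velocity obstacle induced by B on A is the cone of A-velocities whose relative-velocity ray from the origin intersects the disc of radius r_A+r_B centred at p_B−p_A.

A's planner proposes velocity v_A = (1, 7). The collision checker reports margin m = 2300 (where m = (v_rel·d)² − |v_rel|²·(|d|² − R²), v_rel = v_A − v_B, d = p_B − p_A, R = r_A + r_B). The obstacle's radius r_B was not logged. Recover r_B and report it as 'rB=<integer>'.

m = 2300
d = (11, 16);  v_rel = (8, 10),  |v_rel|² = 164
v_rel×d = (8)·(16) − (10)·(11) = 18
since m = R²·164 − 18²:  R² = (324 + 2300) / 164 = 16
R = √16 = 4  ⇒  r_B = 4 − 3 = 1

rB=1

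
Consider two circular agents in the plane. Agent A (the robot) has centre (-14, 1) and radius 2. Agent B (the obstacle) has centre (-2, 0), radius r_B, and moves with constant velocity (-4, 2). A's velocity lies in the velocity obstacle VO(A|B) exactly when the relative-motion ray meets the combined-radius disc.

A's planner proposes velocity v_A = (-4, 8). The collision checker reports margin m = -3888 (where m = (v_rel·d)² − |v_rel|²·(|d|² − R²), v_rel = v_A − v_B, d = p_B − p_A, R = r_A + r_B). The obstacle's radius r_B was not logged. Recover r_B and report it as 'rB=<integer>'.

m = -3888
d = (12, -1);  v_rel = (0, 6),  |v_rel|² = 36
v_rel×d = (0)·(-1) − (6)·(12) = -72
since m = R²·36 − (-72)²:  R² = (5184 + -3888) / 36 = 36
R = √36 = 6  ⇒  r_B = 6 − 2 = 4

rB=4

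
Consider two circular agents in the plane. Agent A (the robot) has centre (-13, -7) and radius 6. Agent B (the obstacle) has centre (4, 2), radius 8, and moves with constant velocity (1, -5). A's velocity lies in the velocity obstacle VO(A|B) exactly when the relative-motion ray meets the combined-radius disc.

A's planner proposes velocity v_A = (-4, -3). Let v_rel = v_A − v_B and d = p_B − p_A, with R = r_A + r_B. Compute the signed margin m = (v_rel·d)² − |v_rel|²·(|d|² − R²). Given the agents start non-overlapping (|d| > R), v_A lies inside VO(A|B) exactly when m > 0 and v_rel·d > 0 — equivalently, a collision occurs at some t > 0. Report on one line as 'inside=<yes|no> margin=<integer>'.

d = (17, 9),  |d|² = 370;  R = 6+8 = 14,  c = 370−14² = 174
v_rel = (-5, 2),  |v_rel|² = 29;  v_rel·d = (-5)·(17) + (2)·(9) = -67
29·t² + 134·t + 174 = 0  ⇒  m = (-67)² − 29·174 = -557
m = -557 < 0,  v_rel·d = -67 < 0  ⇒  outside

inside=no margin=-557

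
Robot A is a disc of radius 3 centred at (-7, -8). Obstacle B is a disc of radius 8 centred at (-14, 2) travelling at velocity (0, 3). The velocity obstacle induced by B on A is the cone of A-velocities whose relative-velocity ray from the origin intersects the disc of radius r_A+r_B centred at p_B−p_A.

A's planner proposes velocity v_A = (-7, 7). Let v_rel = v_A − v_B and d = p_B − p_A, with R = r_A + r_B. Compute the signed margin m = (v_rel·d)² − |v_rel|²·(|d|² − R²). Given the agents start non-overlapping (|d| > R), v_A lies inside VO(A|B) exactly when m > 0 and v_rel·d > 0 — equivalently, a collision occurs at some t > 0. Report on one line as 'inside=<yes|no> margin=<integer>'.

d = (-7, 10),  |d|² = 149;  R = 3+8 = 11,  c = 149−11² = 28
v_rel = (-7, 4),  |v_rel|² = 65;  v_rel·d = (-7)·(-7) + (4)·(10) = 89
65·t² − 178·t + 28 = 0  ⇒  m = 89² − 65·28 = 6101
m = 6101 > 0,  v_rel·d = 89 > 0  ⇒  inside

inside=yes margin=6101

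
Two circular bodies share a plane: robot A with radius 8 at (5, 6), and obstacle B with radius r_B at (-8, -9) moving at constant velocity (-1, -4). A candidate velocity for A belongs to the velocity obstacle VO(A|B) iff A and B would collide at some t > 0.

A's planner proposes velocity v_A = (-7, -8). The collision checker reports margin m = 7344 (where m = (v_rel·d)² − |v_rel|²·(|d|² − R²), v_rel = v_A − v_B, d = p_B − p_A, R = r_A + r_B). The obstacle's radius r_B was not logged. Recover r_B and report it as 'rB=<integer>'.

m = 7344
d = (-13, -15);  v_rel = (-6, -4),  |v_rel|² = 52
v_rel×d = (-6)·(-15) − (-4)·(-13) = 38
since m = R²·52 − 38²:  R² = (1444 + 7344) / 52 = 169
R = √169 = 13  ⇒  r_B = 13 − 8 = 5

rB=5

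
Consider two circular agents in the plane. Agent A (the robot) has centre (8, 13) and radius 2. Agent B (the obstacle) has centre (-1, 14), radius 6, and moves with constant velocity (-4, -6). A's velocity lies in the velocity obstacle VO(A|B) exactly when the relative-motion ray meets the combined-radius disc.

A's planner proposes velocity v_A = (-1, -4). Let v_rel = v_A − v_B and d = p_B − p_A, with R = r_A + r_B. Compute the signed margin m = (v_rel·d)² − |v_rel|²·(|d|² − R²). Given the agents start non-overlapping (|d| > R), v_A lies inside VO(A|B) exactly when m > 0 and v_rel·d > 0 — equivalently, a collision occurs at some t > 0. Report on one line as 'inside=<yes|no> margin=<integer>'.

d = (-9, 1),  |d|² = 82;  R = 2+6 = 8,  c = 82−8² = 18
v_rel = (3, 2),  |v_rel|² = 13;  v_rel·d = (3)·(-9) + (2)·(1) = -25
13·t² + 50·t + 18 = 0  ⇒  m = (-25)² − 13·18 = 391
m = 391 > 0,  v_rel·d = -25 < 0  ⇒  outside

inside=no margin=391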